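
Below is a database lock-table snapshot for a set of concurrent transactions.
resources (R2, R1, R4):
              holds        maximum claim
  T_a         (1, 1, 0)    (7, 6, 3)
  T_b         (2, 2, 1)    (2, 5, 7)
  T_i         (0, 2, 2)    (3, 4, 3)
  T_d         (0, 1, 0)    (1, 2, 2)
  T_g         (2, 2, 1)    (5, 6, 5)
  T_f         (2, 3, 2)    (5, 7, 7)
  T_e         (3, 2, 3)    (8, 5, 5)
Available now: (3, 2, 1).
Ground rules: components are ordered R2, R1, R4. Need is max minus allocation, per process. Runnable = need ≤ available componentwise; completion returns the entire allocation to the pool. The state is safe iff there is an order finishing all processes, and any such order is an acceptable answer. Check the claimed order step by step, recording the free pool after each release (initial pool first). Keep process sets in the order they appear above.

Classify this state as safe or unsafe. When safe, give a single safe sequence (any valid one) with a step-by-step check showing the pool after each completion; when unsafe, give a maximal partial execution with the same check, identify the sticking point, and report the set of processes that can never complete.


UNSAFE — no complete ordering exists.
Key observation: after T_i, T_d the pool peaks at (3, 5, 3), and each blocked process is short somewhere: T_a on R2; T_b on R4; T_g on R4; T_f on R4; T_e on R2.
The run T_i, T_d cannot be extended any further. Walking it through:
  pool = (3, 2, 1)
  run T_i (needs (3, 2, 1), free (3, 2, 1)); after release of (0, 2, 2) the pool is (3, 4, 3)
  run T_d (needs (1, 1, 2), free (3, 4, 3)); after release of (0, 1, 0) the pool is (3, 5, 3)
  T_a cannot run: need (6, 5, 3) vs free (3, 5, 3) (insufficient R2)
  T_b cannot run: need (0, 3, 6) vs free (3, 5, 3) (insufficient R4)
  T_g cannot run: need (3, 4, 4) vs free (3, 5, 3) (insufficient R4)
  T_f cannot run: need (3, 4, 5) vs free (3, 5, 3) (insufficient R4)
  T_e cannot run: need (5, 3, 2) vs free (3, 5, 3) (insufficient R2)
Processes that can never finish: T_a, T_b, T_g, T_f and T_e.


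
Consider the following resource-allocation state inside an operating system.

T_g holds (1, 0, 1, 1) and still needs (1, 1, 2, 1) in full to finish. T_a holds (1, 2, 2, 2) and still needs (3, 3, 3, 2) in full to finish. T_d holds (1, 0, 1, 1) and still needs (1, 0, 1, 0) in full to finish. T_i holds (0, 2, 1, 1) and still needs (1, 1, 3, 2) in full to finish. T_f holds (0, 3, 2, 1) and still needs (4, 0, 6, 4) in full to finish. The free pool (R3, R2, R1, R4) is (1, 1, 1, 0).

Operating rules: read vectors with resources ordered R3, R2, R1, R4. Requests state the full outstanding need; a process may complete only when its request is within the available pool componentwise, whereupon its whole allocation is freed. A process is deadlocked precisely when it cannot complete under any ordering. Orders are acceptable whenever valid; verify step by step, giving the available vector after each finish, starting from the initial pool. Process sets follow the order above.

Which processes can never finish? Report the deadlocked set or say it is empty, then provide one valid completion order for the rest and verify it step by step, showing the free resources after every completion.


Nothing here is deadlocked.
Key observation: there is always a runnable process — T_d first — so the state unwinds completely.
A valid finishing order for the others: T_d, T_g, T_i, T_a, T_f. Walking it through:
  pool = (1, 1, 1, 0)
  run T_d (needs (1, 0, 1, 0), free (1, 1, 1, 0)); after release of (1, 0, 1, 1) the pool is (2, 1, 2, 1)
  run T_g (needs (1, 1, 2, 1), free (2, 1, 2, 1)); after release of (1, 0, 1, 1) the pool is (3, 1, 3, 2)
  run T_i (needs (1, 1, 3, 2), free (3, 1, 3, 2)); after release of (0, 2, 1, 1) the pool is (3, 3, 4, 3)
  run T_a (needs (3, 3, 3, 2), free (3, 3, 4, 3)); after release of (1, 2, 2, 2) the pool is (4, 5, 6, 5)
  run T_f (needs (4, 0, 6, 4), free (4, 5, 6, 5)); after release of (0, 3, 2, 1) the pool is (4, 8, 8, 6)


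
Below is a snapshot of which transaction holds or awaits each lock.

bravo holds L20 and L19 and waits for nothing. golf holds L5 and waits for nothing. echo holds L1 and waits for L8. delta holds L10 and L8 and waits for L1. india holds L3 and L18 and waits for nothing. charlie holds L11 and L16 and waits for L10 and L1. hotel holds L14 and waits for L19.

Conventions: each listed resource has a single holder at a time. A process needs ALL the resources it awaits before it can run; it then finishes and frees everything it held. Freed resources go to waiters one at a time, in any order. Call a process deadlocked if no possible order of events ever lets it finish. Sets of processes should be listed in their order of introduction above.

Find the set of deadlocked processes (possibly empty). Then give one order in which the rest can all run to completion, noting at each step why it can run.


The deadlocked set is echo, delta and charlie.
Key observation: the wait chain closes on itself along echo -> delta -> echo; charlie waits into the deadlock from upstream.
One completion order for the rest: bravo, golf, hotel, india.
Check, step by step:
  bravo: no waits; runs immediately, freeing L20 and L19
  golf: no waits; runs immediately, freeing L5
  hotel: everything it awaited (L19) is free; runs, freeing L14
  india: no waits; runs immediately, freeing L3 and L18


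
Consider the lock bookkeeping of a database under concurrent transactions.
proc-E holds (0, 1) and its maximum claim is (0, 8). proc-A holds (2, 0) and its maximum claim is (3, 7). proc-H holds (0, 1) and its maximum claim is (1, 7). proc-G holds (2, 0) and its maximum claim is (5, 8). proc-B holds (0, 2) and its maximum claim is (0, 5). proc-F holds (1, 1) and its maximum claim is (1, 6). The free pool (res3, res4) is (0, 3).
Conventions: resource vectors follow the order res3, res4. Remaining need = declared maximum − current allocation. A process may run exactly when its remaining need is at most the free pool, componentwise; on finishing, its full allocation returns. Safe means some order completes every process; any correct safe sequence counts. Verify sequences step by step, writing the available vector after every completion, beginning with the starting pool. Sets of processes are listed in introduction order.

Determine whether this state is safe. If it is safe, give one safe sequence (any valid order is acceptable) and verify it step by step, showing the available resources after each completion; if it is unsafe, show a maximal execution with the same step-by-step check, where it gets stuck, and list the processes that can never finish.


The state is SAFE; one workable sequence: proc-B, proc-F, proc-H, proc-A, proc-E, proc-G.
Key observation: proc-B is the earliest step where a requested resource binds exactly: need (0, 3), pool (0, 3) at its turn.
Check, step by step:
  pool = (0, 3)
  proc-B: need (0, 3) fits (0, 3); releases (0, 2), pool now (0, 5)
  proc-F: need (0, 5) fits (0, 5); releases (1, 1), pool now (1, 6)
  proc-H: need (1, 6) fits (1, 6); releases (0, 1), pool now (1, 7)
  proc-A: need (1, 7) fits (1, 7); releases (2, 0), pool now (3, 7)
  proc-E: need (0, 7) fits (3, 7); releases (0, 1), pool now (3, 8)
  proc-G: need (3, 8) fits (3, 8); releases (2, 0), pool now (5, 8)


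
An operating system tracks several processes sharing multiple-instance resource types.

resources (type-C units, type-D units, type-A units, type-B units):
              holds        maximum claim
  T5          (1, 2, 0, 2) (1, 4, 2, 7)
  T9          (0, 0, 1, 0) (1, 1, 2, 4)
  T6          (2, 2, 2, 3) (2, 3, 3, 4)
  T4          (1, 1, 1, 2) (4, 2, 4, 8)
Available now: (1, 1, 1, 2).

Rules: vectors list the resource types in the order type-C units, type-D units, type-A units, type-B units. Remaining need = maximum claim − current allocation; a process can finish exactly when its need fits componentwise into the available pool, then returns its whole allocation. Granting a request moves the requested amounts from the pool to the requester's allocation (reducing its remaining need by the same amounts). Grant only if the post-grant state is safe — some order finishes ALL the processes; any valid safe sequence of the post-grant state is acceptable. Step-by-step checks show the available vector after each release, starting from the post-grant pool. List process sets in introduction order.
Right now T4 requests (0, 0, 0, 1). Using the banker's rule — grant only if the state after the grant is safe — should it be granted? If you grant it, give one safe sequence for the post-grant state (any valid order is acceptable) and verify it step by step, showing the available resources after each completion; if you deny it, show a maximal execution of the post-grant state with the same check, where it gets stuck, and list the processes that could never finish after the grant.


DENY: after the grant no complete ordering would exist.
Key observation: even finishing T6, T9 leaves just (3, 3, 4, 4) free — too little type-B units for any of the remaining processes.
Pretend the grant happened; the run T6, T9 goes as far as possible. Step-by-step check:
  pool = (1, 1, 1, 1)
  T6 needs (0, 1, 1, 1) <= (1, 1, 1, 1) -> finishes; pool += (2, 2, 2, 3) = (3, 3, 3, 4)
  T9 needs (1, 1, 1, 4) <= (3, 3, 3, 4) -> finishes; pool += (0, 0, 1, 0) = (3, 3, 4, 4)
  T5 cannot run: need (0, 2, 2, 5) vs free (3, 3, 4, 4) (insufficient type-B units)
  T4 cannot run: need (3, 1, 3, 5) vs free (3, 3, 4, 4) (insufficient type-B units)
Post-grant, the permanently blocked set is T5 and T4.


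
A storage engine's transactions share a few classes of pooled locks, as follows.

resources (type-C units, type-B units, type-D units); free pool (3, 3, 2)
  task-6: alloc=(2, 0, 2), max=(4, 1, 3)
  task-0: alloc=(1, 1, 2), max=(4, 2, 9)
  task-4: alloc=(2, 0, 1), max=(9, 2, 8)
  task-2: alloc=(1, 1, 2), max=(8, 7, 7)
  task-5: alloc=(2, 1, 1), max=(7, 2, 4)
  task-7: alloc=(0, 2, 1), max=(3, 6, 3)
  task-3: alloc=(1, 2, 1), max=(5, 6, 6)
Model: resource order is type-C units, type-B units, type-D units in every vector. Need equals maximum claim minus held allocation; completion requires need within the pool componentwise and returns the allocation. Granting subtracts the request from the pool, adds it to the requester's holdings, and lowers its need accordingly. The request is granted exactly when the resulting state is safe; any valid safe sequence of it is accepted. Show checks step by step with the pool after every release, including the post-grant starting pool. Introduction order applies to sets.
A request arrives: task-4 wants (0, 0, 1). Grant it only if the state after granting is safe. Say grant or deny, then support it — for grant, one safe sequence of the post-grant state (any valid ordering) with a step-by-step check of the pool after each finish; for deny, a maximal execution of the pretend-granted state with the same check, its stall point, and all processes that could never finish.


GRANT: granting preserves safety; a valid post-grant sequence is task-6, task-5, task-7, task-2, task-4, task-3, task-0.
Key observation: the transfer keeps a workable pool ((3, 3, 1)); task-6 starts the safe sequence.
Verifying the post-grant state step by step:
  pool = (3, 3, 1)
  task-6: need (2, 1, 1) fits (3, 3, 1); releases (2, 0, 2), pool now (5, 3, 3)
  task-5: need (5, 1, 3) fits (5, 3, 3); releases (2, 1, 1), pool now (7, 4, 4)
  task-7: need (3, 4, 2) fits (7, 4, 4); releases (0, 2, 1), pool now (7, 6, 5)
  task-2: need (7, 6, 5) fits (7, 6, 5); releases (1, 1, 2), pool now (8, 7, 7)
  task-4: need (7, 2, 6) fits (8, 7, 7); releases (2, 0, 2), pool now (10, 7, 9)
  task-3: need (4, 4, 5) fits (10, 7, 9); releases (1, 2, 1), pool now (11, 9, 10)
  task-0: need (3, 1, 7) fits (11, 9, 10); releases (1, 1, 2), pool now (12, 10, 12)


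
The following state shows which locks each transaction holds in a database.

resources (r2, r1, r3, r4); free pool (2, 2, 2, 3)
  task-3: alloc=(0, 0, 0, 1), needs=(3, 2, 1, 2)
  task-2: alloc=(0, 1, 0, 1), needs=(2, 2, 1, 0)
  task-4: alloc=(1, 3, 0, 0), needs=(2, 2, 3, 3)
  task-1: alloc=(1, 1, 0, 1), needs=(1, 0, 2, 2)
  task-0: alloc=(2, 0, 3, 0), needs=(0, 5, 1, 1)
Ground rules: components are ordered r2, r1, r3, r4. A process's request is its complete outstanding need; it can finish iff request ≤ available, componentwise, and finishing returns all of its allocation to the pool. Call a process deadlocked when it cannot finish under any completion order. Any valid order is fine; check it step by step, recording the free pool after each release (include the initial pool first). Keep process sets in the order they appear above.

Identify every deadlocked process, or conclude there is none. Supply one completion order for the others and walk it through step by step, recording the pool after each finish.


The deadlocked set is task-4 and task-0.
Key observation: after task-1, task-3, task-2 the pool peaks at (3, 4, 2, 6), and each blocked process is short somewhere: task-4 on r3; task-0 on r1.
A valid finishing order for the others: task-1, task-3, task-2. Check, step by step:
  pool = (2, 2, 2, 3)
  task-1: need (1, 0, 2, 2) fits (2, 2, 2, 3); releases (1, 1, 0, 1), pool now (3, 3, 2, 4)
  task-3: need (3, 2, 1, 2) fits (3, 3, 2, 4); releases (0, 0, 0, 1), pool now (3, 3, 2, 5)
  task-2: need (2, 2, 1, 0) fits (3, 3, 2, 5); releases (0, 1, 0, 1), pool now (3, 4, 2, 6)
The blocked processes can never fit:
  task-4 still needs (2, 2, 3, 3) but only (3, 4, 2, 6) is free — short on r3
  task-0 still needs (0, 5, 1, 1) but only (3, 4, 2, 6) is free — short on r1


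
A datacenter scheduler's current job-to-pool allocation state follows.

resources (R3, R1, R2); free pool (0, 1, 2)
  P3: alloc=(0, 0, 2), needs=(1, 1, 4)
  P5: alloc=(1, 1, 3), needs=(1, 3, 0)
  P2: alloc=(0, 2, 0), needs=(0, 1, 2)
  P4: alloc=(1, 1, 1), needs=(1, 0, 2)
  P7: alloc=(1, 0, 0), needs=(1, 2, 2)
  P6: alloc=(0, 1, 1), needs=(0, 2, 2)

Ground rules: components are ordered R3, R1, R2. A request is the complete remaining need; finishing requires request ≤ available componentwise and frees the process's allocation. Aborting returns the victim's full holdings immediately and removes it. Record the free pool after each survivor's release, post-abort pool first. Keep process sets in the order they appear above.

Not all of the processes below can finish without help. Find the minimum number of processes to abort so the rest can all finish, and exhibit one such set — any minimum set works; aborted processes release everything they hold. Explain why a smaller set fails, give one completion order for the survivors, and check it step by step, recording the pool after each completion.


Abort P5.
Key observation: the returned (1, 1, 3) from P5 is what brings P3 — unrunnable before, under any order — into play at step 1.
Minimality: the empty abort set fails — the state is deadlocked as it stands.
The survivors complete as P3, P6, P2, P7, P4. Step-by-step check (starting from the post-abort pool):
  pool = (1, 2, 5)
  P3: need (1, 1, 4) fits (1, 2, 5); releases (0, 0, 2), pool now (1, 2, 7)
  P6: need (0, 2, 2) fits (1, 2, 7); releases (0, 1, 1), pool now (1, 3, 8)
  P2: need (0, 1, 2) fits (1, 3, 8); releases (0, 2, 0), pool now (1, 5, 8)
  P7: need (1, 2, 2) fits (1, 5, 8); releases (1, 0, 0), pool now (2, 5, 8)
  P4: need (1, 0, 2) fits (2, 5, 8); releases (1, 1, 1), pool now (3, 6, 9)


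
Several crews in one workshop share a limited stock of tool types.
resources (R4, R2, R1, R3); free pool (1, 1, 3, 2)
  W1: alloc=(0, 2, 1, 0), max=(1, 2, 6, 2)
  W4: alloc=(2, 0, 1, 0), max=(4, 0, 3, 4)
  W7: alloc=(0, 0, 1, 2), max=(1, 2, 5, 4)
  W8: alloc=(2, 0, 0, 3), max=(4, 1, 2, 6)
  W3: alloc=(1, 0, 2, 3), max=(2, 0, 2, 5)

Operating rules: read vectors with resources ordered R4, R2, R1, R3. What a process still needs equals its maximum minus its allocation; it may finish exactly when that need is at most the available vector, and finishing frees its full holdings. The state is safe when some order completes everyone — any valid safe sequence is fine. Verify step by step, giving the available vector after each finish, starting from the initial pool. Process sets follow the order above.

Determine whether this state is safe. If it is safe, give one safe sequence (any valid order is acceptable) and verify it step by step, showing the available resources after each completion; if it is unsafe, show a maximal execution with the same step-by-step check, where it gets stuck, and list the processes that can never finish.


SAFE. One safe sequence: W3, W1, W8, W7, W4.
Key observation: reading the order forward, W3 is the first process whose need (1, 0, 0, 2) meets the free pool (1, 1, 3, 2) exactly on a resource it requests.
Verifying each step:
  pool = (1, 1, 3, 2)
  W3 needs (1, 0, 0, 2) <= (1, 1, 3, 2) -> finishes; pool += (1, 0, 2, 3) = (2, 1, 5, 5)
  W1 needs (1, 0, 5, 2) <= (2, 1, 5, 5) -> finishes; pool += (0, 2, 1, 0) = (2, 3, 6, 5)
  W8 needs (2, 1, 2, 3) <= (2, 3, 6, 5) -> finishes; pool += (2, 0, 0, 3) = (4, 3, 6, 8)
  W7 needs (1, 2, 4, 2) <= (4, 3, 6, 8) -> finishes; pool += (0, 0, 1, 2) = (4, 3, 7, 10)
  W4 needs (2, 0, 2, 4) <= (4, 3, 7, 10) -> finishes; pool += (2, 0, 1, 0) = (6, 3, 8, 10)


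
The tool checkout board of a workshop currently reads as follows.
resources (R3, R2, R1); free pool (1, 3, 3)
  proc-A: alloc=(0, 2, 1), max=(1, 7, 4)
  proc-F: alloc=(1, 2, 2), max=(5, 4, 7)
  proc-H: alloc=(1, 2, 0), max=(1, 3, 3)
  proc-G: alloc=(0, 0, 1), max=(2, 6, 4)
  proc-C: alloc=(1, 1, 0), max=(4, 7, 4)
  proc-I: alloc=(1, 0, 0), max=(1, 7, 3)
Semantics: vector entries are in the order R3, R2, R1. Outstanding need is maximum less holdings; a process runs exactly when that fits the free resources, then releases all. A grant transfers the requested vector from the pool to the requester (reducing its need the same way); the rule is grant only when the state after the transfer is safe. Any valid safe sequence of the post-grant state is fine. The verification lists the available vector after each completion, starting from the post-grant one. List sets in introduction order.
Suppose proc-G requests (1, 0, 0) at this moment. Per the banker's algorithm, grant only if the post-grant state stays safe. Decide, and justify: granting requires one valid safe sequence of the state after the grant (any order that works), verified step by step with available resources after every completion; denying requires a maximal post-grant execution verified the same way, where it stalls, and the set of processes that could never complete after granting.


GRANT. The post-grant state is safe; one safe sequence: proc-H, proc-A, proc-I, proc-G, proc-C, proc-F.
Key observation: with (0, 3, 3) left after the transfer, proc-H can run at once — the state stays safe.
Check on the post-grant state, step by step:
  pool = (0, 3, 3)
  proc-H needs (0, 1, 3) <= (0, 3, 3) -> finishes; pool += (1, 2, 0) = (1, 5, 3)
  proc-A needs (1, 5, 3) <= (1, 5, 3) -> finishes; pool += (0, 2, 1) = (1, 7, 4)
  proc-I needs (0, 7, 3) <= (1, 7, 4) -> finishes; pool += (1, 0, 0) = (2, 7, 4)
  proc-G needs (1, 6, 3) <= (2, 7, 4) -> finishes; pool += (1, 0, 1) = (3, 7, 5)
  proc-C needs (3, 6, 4) <= (3, 7, 5) -> finishes; pool += (1, 1, 0) = (4, 8, 5)
  proc-F needs (4, 2, 5) <= (4, 8, 5) -> finishes; pool += (1, 2, 2) = (5, 10, 7)


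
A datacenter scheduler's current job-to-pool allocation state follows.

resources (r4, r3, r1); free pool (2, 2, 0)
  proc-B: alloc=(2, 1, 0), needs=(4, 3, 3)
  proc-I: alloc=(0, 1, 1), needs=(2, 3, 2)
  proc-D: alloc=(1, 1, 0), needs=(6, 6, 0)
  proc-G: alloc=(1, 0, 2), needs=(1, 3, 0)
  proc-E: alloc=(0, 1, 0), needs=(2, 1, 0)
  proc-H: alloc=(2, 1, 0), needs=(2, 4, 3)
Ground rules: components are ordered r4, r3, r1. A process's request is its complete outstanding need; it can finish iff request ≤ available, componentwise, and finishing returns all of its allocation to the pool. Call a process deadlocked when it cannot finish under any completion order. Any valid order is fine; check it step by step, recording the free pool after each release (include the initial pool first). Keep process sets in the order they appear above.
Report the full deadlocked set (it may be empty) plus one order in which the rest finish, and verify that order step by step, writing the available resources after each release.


The deadlocked set is empty.
Key observation: proc-E fits the free pool immediately, and its release cascades until everyone finishes.
A valid finishing order for the others: proc-E, proc-G, proc-I, proc-H, proc-B, proc-D. Check, step by step:
  pool = (2, 2, 0)
  run proc-E (needs (2, 1, 0), free (2, 2, 0)); after release of (0, 1, 0) the pool is (2, 3, 0)
  run proc-G (needs (1, 3, 0), free (2, 3, 0)); after release of (1, 0, 2) the pool is (3, 3, 2)
  run proc-I (needs (2, 3, 2), free (3, 3, 2)); after release of (0, 1, 1) the pool is (3, 4, 3)
  run proc-H (needs (2, 4, 3), free (3, 4, 3)); after release of (2, 1, 0) the pool is (5, 5, 3)
  run proc-B (needs (4, 3, 3), free (5, 5, 3)); after release of (2, 1, 0) the pool is (7, 6, 3)
  run proc-D (needs (6, 6, 0), free (7, 6, 3)); after release of (1, 1, 0) the pool is (8, 7, 3)


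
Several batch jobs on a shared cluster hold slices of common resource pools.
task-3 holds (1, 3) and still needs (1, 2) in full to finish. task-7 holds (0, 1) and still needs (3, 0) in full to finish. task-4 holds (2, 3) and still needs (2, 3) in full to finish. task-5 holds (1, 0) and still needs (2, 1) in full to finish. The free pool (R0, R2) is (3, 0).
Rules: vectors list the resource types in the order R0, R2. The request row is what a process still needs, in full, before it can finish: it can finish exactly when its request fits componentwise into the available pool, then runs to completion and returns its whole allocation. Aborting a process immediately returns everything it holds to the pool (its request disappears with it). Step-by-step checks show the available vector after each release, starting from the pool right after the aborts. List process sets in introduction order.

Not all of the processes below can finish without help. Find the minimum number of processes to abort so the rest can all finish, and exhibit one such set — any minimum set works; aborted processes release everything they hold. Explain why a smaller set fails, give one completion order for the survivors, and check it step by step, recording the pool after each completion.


Minimum abort set: task-3.
Key observation: task-4 could never have finished before the abort; with (1, 3) returned by task-3, it fits at step 2.
No smaller set exists: with zero aborts the deadlock remains.
The survivors complete as task-7, task-4, task-5. Verifying each step (starting from the post-abort pool):
  pool = (4, 3)
  task-7 needs (3, 0) <= (4, 3) -> finishes; pool += (0, 1) = (4, 4)
  task-4 needs (2, 3) <= (4, 4) -> finishes; pool += (2, 3) = (6, 7)
  task-5 needs (2, 1) <= (6, 7) -> finishes; pool += (1, 0) = (7, 7)


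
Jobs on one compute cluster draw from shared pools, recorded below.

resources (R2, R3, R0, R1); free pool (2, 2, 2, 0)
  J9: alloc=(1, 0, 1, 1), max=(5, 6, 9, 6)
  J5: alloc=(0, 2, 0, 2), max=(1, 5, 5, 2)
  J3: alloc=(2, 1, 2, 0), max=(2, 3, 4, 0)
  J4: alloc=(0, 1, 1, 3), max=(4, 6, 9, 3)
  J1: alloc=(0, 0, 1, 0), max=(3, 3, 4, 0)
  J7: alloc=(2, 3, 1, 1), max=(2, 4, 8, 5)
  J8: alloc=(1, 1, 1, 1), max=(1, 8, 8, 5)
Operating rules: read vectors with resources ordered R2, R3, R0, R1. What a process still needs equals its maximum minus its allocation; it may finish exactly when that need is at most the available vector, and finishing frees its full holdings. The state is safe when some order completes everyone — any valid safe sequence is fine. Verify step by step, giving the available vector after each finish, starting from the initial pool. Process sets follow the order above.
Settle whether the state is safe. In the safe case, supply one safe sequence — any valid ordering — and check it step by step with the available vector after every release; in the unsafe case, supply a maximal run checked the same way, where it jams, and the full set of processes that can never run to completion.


UNSAFE.
Key observation: the pool after J3, J1, J5 is (4, 5, 5, 2); every surviving request exceeds it in R0, so progress ends there.
A maximal execution: J3, J1, J5 — then nothing else fits. Verifying each step:
  pool = (2, 2, 2, 0)
  J3 needs (0, 2, 2, 0) <= (2, 2, 2, 0) -> finishes; pool += (2, 1, 2, 0) = (4, 3, 4, 0)
  J1 needs (3, 3, 3, 0) <= (4, 3, 4, 0) -> finishes; pool += (0, 0, 1, 0) = (4, 3, 5, 0)
  J5 needs (1, 3, 5, 0) <= (4, 3, 5, 0) -> finishes; pool += (0, 2, 0, 2) = (4, 5, 5, 2)
  J9 cannot run: need (4, 6, 8, 5) vs free (4, 5, 5, 2) (insufficient R3, R0 and R1)
  J4 cannot run: need (4, 5, 8, 0) vs free (4, 5, 5, 2) (insufficient R0)
  J7 cannot run: need (0, 1, 7, 4) vs free (4, 5, 5, 2) (insufficient R0 and R1)
  J8 cannot run: need (0, 7, 7, 4) vs free (4, 5, 5, 2) (insufficient R3, R0 and R1)
Never able to finish: J9, J4, J7 and J8.


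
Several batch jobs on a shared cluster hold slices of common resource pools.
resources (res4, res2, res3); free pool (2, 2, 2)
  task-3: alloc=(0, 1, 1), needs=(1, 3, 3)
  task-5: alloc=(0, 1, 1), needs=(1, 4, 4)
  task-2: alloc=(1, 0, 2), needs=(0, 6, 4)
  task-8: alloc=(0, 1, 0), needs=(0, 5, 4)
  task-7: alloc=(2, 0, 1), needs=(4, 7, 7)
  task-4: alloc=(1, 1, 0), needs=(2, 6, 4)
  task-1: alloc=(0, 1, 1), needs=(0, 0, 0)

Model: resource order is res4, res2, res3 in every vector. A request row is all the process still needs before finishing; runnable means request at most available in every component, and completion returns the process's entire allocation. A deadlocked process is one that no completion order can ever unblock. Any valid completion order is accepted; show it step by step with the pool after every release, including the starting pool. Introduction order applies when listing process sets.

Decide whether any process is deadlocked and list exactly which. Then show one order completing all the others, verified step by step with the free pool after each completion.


No process is deadlocked.
Key observation: the pool covers task-1 at once, and every later process fits after earlier releases.
The rest can finish in the order task-1, task-3, task-5, task-8, task-4, task-2, task-7. Step-by-step check:
  pool = (2, 2, 2)
  task-1: need (0, 0, 0) fits (2, 2, 2); releases (0, 1, 1), pool now (2, 3, 3)
  task-3: need (1, 3, 3) fits (2, 3, 3); releases (0, 1, 1), pool now (2, 4, 4)
  task-5: need (1, 4, 4) fits (2, 4, 4); releases (0, 1, 1), pool now (2, 5, 5)
  task-8: need (0, 5, 4) fits (2, 5, 5); releases (0, 1, 0), pool now (2, 6, 5)
  task-4: need (2, 6, 4) fits (2, 6, 5); releases (1, 1, 0), pool now (3, 7, 5)
  task-2: need (0, 6, 4) fits (3, 7, 5); releases (1, 0, 2), pool now (4, 7, 7)
  task-7: need (4, 7, 7) fits (4, 7, 7); releases (2, 0, 1), pool now (6, 7, 8)


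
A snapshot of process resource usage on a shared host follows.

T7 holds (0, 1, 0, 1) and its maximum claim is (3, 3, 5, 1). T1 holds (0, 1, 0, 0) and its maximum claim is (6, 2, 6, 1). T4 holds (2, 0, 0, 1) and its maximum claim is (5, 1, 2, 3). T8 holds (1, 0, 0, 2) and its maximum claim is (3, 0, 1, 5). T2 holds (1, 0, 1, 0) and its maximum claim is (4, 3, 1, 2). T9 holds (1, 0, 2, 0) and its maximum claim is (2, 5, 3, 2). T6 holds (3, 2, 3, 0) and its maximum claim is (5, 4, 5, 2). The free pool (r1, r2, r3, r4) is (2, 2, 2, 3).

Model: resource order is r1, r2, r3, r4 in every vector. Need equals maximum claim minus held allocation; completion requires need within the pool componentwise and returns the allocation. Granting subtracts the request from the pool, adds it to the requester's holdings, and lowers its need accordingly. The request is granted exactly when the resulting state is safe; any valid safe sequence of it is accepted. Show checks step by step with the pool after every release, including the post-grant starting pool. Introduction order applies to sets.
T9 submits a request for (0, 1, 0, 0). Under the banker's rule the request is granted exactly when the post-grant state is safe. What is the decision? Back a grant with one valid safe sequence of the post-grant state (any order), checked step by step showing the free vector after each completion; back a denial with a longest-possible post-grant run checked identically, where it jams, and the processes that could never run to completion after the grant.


DENY — the pretend-granted state is unsafe.
Key observation: after T8, T4 the pool peaks at (5, 1, 2, 6), and each blocked process is short somewhere: T7 on r2, r3; T1 on r1, r3; T2 on r2; T9 on r2; T6 on r2.
After a pretend grant, a maximal execution: T8, T4 — then nothing else fits. Walking it through:
  pool = (2, 1, 2, 3)
  T8: need (2, 0, 1, 3) fits (2, 1, 2, 3); releases (1, 0, 0, 2), pool now (3, 1, 2, 5)
  T4: need (3, 1, 2, 2) fits (3, 1, 2, 5); releases (2, 0, 0, 1), pool now (5, 1, 2, 6)
  T7 cannot run: need (3, 2, 5, 0) vs free (5, 1, 2, 6) (insufficient r2 and r3)
  T1 cannot run: need (6, 1, 6, 1) vs free (5, 1, 2, 6) (insufficient r1 and r3)
  T2 cannot run: need (3, 3, 0, 2) vs free (5, 1, 2, 6) (insufficient r2)
  T9 cannot run: need (1, 4, 1, 2) vs free (5, 1, 2, 6) (insufficient r2)
  T6 cannot run: need (2, 2, 2, 2) vs free (5, 1, 2, 6) (insufficient r2)
Processes that could never finish after the grant: T7, T1, T2, T9 and T6.


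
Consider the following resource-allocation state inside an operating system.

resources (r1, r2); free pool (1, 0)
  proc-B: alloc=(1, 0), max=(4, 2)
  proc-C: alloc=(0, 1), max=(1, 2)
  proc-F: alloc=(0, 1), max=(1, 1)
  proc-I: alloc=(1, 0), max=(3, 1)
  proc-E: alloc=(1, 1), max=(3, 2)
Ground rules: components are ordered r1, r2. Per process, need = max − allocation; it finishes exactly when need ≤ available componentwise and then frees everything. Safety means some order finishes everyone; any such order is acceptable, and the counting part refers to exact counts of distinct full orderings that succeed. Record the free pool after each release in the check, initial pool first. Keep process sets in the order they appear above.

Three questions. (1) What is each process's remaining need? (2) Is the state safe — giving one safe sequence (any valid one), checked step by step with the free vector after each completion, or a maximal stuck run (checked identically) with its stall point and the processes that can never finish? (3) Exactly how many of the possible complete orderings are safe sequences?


(1) Outstanding need per process (order r1, r2):
  proc-B: (3, 2)
  proc-C: (1, 1)
  proc-F: (1, 0)
  proc-I: (2, 1)
  proc-E: (2, 1)
(2) The state is UNSAFE.
Key observation: even finishing proc-F, proc-C leaves just (1, 2) free — too little r1 for any of the remaining processes.
A maximal execution: proc-F, proc-C — then nothing else fits. Check, step by step:
  pool = (1, 0)
  run proc-F (needs (1, 0), free (1, 0)); after release of (0, 1) the pool is (1, 1)
  run proc-C (needs (1, 1), free (1, 1)); after release of (0, 1) the pool is (1, 2)
  proc-B cannot run: need (3, 2) vs free (1, 2) (insufficient r1)
  proc-I cannot run: need (2, 1) vs free (1, 2) (insufficient r1)
  proc-E cannot run: need (2, 1) vs free (1, 2) (insufficient r1)
Processes that can never finish: proc-B, proc-I and proc-E.
(3) The exact count: 0 of the possible complete orderings are safe sequences.


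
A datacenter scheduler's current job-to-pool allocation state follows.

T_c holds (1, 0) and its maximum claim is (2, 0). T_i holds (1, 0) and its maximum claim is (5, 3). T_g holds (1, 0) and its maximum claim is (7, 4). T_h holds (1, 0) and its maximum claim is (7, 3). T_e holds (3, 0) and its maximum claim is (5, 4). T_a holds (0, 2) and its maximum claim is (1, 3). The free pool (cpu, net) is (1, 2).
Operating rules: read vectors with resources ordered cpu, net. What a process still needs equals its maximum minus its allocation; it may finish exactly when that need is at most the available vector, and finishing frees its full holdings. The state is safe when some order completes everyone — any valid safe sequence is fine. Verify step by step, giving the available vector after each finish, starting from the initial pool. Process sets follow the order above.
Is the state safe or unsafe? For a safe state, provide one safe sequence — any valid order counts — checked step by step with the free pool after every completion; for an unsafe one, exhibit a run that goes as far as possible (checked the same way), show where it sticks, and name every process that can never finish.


The state is SAFE; one workable sequence: T_c, T_a, T_e, T_i, T_g, T_h.
Key observation: the order's first zero-slack moment is T_c ((1, 0) needed, (1, 2) free — a requested resource with nothing to spare).
Walking it through:
  pool = (1, 2)
  T_c: need (1, 0) fits (1, 2); releases (1, 0), pool now (2, 2)
  T_a: need (1, 1) fits (2, 2); releases (0, 2), pool now (2, 4)
  T_e: need (2, 4) fits (2, 4); releases (3, 0), pool now (5, 4)
  T_i: need (4, 3) fits (5, 4); releases (1, 0), pool now (6, 4)
  T_g: need (6, 4) fits (6, 4); releases (1, 0), pool now (7, 4)
  T_h: need (6, 3) fits (7, 4); releases (1, 0), pool now (8, 4)


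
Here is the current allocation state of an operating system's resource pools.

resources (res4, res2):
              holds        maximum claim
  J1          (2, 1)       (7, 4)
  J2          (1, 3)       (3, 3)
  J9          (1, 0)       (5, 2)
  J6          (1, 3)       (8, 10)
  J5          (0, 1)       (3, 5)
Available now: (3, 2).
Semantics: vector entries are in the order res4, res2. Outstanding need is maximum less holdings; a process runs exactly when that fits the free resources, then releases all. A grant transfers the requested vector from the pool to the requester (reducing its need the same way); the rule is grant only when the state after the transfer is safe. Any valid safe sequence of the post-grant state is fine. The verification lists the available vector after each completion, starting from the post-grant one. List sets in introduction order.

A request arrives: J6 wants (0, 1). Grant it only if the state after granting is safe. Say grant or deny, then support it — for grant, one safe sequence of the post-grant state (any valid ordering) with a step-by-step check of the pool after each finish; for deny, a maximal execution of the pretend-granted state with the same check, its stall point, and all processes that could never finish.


GRANT: granting preserves safety; a valid post-grant sequence is J2, J5, J9, J1, J6.
Key observation: even at the reduced pool (3, 1), J2 fits immediately, so safety survives the grant.
Step-by-step check of the post-grant state:
  pool = (3, 1)
  run J2 (needs (2, 0), free (3, 1)); after release of (1, 3) the pool is (4, 4)
  run J5 (needs (3, 4), free (4, 4)); after release of (0, 1) the pool is (4, 5)
  run J9 (needs (4, 2), free (4, 5)); after release of (1, 0) the pool is (5, 5)
  run J1 (needs (5, 3), free (5, 5)); after release of (2, 1) the pool is (7, 6)
  run J6 (needs (7, 6), free (7, 6)); after release of (1, 4) the pool is (8, 10)


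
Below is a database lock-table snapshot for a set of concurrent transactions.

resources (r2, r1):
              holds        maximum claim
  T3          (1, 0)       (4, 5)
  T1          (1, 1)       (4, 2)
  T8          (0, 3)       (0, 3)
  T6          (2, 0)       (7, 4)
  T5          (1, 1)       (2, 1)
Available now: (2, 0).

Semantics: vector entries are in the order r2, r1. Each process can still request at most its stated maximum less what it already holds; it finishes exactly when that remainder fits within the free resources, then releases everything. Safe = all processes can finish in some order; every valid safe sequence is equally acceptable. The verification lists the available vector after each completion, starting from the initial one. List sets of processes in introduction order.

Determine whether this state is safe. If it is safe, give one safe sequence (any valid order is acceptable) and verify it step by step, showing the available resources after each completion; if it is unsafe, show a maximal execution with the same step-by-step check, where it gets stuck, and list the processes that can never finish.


SAFE. One safe sequence: T8, T5, T1, T3, T6.
Key observation: T1 is the earliest step where a requested resource binds exactly: need (3, 1), pool (3, 4) at its turn.
Step-by-step check:
  pool = (2, 0)
  run T8 (needs (0, 0), free (2, 0)); after release of (0, 3) the pool is (2, 3)
  run T5 (needs (1, 0), free (2, 3)); after release of (1, 1) the pool is (3, 4)
  run T1 (needs (3, 1), free (3, 4)); after release of (1, 1) the pool is (4, 5)
  run T3 (needs (3, 5), free (4, 5)); after release of (1, 0) the pool is (5, 5)
  run T6 (needs (5, 4), free (5, 5)); after release of (2, 0) the pool is (7, 5)


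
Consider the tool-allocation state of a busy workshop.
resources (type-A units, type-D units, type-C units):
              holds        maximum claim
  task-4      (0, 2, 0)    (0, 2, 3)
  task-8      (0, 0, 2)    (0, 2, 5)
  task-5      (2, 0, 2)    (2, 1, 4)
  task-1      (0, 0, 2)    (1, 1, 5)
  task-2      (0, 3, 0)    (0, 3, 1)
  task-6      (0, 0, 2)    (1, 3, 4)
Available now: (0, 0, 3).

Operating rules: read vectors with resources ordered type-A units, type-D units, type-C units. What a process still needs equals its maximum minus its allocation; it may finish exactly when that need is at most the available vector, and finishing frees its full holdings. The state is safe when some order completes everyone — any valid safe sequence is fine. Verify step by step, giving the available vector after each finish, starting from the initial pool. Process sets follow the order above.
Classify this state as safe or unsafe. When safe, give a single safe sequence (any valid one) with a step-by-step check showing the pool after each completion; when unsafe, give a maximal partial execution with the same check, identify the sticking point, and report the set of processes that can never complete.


SAFE, for example via the order task-4, task-2, task-5, task-8, task-6, task-1.
Key observation: task-4 is the earliest step where a requested resource binds exactly: need (0, 0, 3), pool (0, 0, 3) at its turn.
Check, step by step:
  pool = (0, 0, 3)
  task-4: need (0, 0, 3) fits (0, 0, 3); releases (0, 2, 0), pool now (0, 2, 3)
  task-2: need (0, 0, 1) fits (0, 2, 3); releases (0, 3, 0), pool now (0, 5, 3)
  task-5: need (0, 1, 2) fits (0, 5, 3); releases (2, 0, 2), pool now (2, 5, 5)
  task-8: need (0, 2, 3) fits (2, 5, 5); releases (0, 0, 2), pool now (2, 5, 7)
  task-6: need (1, 3, 2) fits (2, 5, 7); releases (0, 0, 2), pool now (2, 5, 9)
  task-1: need (1, 1, 3) fits (2, 5, 9); releases (0, 0, 2), pool now (2, 5, 11)


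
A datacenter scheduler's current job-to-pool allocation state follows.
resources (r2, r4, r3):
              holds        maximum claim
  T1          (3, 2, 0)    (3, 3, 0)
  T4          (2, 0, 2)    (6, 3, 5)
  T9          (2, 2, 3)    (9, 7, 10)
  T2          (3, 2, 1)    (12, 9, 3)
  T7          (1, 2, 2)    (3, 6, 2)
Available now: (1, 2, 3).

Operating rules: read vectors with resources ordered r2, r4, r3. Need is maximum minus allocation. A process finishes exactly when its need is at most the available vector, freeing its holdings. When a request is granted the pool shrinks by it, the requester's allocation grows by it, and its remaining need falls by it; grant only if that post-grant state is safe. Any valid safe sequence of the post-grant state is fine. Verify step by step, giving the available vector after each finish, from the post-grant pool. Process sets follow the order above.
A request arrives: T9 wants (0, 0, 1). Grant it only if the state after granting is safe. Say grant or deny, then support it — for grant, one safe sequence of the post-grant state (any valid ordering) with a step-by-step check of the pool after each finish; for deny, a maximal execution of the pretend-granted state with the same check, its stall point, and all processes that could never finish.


GRANT — the state after the grant stays safe, e.g. via T1, T7, T4, T9, T2.
Key observation: the transfer keeps a workable pool ((1, 2, 2)); T1 starts the safe sequence.
Step-by-step check of the post-grant state:
  pool = (1, 2, 2)
  T1: need (0, 1, 0) fits (1, 2, 2); releases (3, 2, 0), pool now (4, 4, 2)
  T7: need (2, 4, 0) fits (4, 4, 2); releases (1, 2, 2), pool now (5, 6, 4)
  T4: need (4, 3, 3) fits (5, 6, 4); releases (2, 0, 2), pool now (7, 6, 6)
  T9: need (7, 5, 6) fits (7, 6, 6); releases (2, 2, 4), pool now (9, 8, 10)
  T2: need (9, 7, 2) fits (9, 8, 10); releases (3, 2, 1), pool now (12, 10, 11)
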